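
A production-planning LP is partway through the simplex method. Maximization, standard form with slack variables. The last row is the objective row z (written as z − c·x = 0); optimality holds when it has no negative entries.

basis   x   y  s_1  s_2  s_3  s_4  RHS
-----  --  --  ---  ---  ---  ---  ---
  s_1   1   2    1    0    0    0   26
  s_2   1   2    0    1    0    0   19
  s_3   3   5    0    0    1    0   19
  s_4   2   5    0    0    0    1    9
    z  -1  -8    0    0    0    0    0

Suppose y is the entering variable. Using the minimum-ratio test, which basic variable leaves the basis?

s_4

Column y entries and ratios — s_1: 26/2 = 13; s_2: 19/2 = 19/2; s_3: 19/5 = 19/5; s_4: 9/5 = 9/5.
Smallest ratio is 9/5 in the row of s_4, so s_4 leaves.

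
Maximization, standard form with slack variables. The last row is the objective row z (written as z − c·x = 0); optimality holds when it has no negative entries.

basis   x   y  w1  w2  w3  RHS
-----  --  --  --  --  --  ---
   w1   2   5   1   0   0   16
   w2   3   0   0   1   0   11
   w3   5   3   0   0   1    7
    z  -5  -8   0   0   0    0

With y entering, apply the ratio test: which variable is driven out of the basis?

w3

Column y entries and ratios — w1: 16/5 = 16/5; w2: 0 ≤ 0, skip; w3: 7/3 = 7/3.
Smallest ratio is 7/3 in the row of w3, so w3 leaves.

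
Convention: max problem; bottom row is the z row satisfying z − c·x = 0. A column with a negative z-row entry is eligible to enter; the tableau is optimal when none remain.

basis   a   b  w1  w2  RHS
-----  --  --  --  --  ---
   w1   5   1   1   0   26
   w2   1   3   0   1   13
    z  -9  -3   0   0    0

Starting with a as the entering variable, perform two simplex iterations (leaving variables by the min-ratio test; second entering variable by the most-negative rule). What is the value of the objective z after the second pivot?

351/7

Ratio test on column a — row 1: 26/5 = 26/5; row 2: 13/1 = 13. Minimum is 26/5 at row 1 (w1 leaves); pivot element 5.
Pivot on row 1; the z-row RHS becomes 0 − (-9)·(26/5) = 234/5.
Next entering variable (most negative z-row entry -6/5): b.
Ratio test on column b — row 1: (26/5)/(1/5) = 26; row 2: (39/5)/(14/5) = 39/14. Minimum is 39/14 at row 2 (w2 leaves); pivot element 14/5.
After the second pivot the z-row RHS is 234/5 − (-6/5)·(39/14) = 351/7.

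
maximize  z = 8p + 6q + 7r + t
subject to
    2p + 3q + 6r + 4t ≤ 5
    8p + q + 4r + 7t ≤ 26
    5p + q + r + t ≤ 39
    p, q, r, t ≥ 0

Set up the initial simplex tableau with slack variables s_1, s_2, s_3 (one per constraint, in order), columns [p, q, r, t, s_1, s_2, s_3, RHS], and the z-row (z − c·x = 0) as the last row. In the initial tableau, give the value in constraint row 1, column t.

4

Constraint 1 has coefficient 4 on t.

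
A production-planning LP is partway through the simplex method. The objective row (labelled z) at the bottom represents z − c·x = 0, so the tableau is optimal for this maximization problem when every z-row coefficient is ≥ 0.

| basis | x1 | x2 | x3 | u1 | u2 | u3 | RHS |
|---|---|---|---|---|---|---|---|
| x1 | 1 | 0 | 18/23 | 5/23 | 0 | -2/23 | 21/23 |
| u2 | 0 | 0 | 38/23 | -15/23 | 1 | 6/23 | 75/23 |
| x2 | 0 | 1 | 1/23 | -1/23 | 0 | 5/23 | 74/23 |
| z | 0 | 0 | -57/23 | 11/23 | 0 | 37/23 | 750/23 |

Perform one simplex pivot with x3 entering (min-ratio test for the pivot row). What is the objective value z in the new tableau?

Ratio test on column x3 — row 1: (21/23)/(18/23) = 7/6; row 2: (75/23)/(38/23) = 75/38; row 3: (74/23)/(1/23) = 74. Minimum is 7/6 at row 1 (x1 leaves); pivot element 18/23.
Pivot on row 1; the z-row RHS becomes 750/23 − (-57/23)·(7/6) = 71/2.

71/2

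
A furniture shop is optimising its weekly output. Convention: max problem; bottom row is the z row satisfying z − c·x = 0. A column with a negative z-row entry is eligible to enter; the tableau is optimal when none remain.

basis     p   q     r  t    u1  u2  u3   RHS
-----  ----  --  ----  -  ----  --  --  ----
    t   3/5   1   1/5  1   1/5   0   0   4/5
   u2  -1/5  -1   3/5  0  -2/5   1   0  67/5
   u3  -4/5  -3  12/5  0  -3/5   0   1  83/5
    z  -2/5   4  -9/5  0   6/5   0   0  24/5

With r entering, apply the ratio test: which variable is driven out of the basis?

t

Column r entries and ratios — t: (4/5)/(1/5) = 4; u2: (67/5)/(3/5) = 67/3; u3: (83/5)/(12/5) = 83/12.
Smallest ratio is 4 in the row of t, so t leaves.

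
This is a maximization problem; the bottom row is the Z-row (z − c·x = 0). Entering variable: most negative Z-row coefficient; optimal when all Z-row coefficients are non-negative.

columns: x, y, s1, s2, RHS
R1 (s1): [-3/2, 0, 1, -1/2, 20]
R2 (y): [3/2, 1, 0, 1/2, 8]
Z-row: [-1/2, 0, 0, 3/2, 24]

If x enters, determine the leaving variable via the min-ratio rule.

y

Column x entries and ratios — s1: -3/2 ≤ 0, skip; y: 8/(3/2) = 16/3.
Smallest ratio is 16/3 in the row of y, so y leaves.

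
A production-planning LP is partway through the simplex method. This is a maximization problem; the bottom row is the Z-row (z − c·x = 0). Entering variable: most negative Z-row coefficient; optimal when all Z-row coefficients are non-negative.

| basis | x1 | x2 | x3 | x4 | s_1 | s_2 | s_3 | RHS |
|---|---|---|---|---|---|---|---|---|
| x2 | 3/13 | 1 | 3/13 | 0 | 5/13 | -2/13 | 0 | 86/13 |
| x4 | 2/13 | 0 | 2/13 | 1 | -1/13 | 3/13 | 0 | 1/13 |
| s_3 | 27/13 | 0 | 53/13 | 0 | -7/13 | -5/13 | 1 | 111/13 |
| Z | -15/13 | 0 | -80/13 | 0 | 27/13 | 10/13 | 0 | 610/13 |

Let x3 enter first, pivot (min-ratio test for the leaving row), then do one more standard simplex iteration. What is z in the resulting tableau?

Ratio test on column x3 — row 1: (86/13)/(3/13) = 86/3; row 2: (1/13)/(2/13) = 1/2; row 3: (111/13)/(53/13) = 111/53. Minimum is 1/2 at row 2 (x4 leaves); pivot element 2/13.
Pivot on row 2; the Z-row RHS becomes 610/13 − (-80/13)·(1/2) = 50.
Next entering variable (most negative Z-row entry -1): s_1.
Ratio test on column s_1 — row 1: (13/2)/(1/2) = 13; row 2: entry -1/2 ≤ 0; row 3: (13/2)/(3/2) = 13/3. Minimum is 13/3 at row 3 (s_3 leaves); pivot element 3/2.
After the second pivot the Z-row RHS is 50 − (-1)·(13/3) = 163/3.

163/3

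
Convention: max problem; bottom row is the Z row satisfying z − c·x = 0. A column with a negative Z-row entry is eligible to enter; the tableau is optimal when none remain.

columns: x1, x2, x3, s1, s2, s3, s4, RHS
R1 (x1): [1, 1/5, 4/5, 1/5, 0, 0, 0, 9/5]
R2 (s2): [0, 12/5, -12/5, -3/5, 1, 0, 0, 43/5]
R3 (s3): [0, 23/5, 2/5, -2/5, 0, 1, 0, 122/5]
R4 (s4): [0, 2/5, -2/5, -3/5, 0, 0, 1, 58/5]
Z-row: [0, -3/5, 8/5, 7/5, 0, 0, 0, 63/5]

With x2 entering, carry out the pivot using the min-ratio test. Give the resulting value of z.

Ratio test on column x2 — row 1: (9/5)/(1/5) = 9; row 2: (43/5)/(12/5) = 43/12; row 3: (122/5)/(23/5) = 122/23; row 4: (58/5)/(2/5) = 29. Minimum is 43/12 at row 2 (s2 leaves); pivot element 12/5.
Pivot on row 2; the Z-row RHS becomes 63/5 − (-3/5)·(43/12) = 59/4.

59/4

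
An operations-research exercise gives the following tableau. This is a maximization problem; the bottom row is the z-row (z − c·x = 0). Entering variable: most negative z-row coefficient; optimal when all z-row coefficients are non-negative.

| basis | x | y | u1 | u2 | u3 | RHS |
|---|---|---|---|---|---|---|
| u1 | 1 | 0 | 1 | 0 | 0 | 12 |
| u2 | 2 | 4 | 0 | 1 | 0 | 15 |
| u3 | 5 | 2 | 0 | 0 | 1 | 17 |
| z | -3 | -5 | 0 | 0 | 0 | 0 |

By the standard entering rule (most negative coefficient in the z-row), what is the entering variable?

Negative z-row entries: x: -3, y: -5.
The most negative is -5 in column y, so y enters.

y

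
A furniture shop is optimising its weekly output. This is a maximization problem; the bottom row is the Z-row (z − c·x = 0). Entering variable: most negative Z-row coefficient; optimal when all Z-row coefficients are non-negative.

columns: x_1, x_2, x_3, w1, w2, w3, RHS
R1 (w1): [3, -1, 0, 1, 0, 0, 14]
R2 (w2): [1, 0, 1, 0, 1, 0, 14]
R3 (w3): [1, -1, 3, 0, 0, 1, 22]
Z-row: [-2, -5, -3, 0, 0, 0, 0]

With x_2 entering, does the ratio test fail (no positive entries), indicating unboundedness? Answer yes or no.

yes

Every constraint-row entry in column x_2 is ≤ 0, so increasing x_2 is unbounded.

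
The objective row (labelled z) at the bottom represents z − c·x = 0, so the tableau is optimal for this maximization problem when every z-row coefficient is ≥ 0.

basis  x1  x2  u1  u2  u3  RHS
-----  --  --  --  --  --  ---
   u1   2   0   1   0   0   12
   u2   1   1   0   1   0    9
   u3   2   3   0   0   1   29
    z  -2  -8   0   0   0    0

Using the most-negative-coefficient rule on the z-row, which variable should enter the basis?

x2

Negative z-row entries: x1: -2, x2: -8.
The most negative is -8 in column x2, so x2 enters.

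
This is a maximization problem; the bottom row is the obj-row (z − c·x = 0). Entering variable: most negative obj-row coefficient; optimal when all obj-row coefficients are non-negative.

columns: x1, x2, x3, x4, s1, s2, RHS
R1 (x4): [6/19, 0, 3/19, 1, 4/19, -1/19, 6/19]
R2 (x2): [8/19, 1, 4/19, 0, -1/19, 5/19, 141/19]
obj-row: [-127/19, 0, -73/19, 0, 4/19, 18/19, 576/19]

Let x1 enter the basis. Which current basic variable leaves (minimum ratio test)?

Column x1 entries and ratios — x4: (6/19)/(6/19) = 1; x2: (141/19)/(8/19) = 141/8.
Smallest ratio is 1 in the row of x4, so x4 leaves.

x4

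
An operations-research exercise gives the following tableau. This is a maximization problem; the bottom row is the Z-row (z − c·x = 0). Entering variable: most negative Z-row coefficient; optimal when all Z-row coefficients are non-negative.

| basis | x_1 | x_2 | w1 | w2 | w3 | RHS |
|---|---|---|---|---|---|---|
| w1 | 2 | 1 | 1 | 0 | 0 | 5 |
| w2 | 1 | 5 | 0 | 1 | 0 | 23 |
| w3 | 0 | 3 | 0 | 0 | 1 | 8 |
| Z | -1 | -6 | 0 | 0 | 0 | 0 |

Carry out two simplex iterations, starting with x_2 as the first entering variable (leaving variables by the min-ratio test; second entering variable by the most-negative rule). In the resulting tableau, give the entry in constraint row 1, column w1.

1/2

Ratio test on column x_2 — row 1: 5/1 = 5; row 2: 23/5 = 23/5; row 3: 8/3 = 8/3. Minimum is 8/3 at row 3 (w3 leaves); pivot element 3.
Divide row 3 by 3; eliminate column x_2 from the other rows.
Second iteration: most negative Z-row entry is -1 in column x_1, so x_1 enters.
Ratio test on column x_1 — row 1: (7/3)/2 = 7/6; row 2: (29/3)/1 = 29/3; row 3: entry 0 ≤ 0. Minimum is 7/6 at row 1 (w1 leaves); pivot element 2.
Divide row 1 by 2; eliminate column x_1 from the other rows.
After both pivots, the entry at constraint row 1, column w1 is 1/2.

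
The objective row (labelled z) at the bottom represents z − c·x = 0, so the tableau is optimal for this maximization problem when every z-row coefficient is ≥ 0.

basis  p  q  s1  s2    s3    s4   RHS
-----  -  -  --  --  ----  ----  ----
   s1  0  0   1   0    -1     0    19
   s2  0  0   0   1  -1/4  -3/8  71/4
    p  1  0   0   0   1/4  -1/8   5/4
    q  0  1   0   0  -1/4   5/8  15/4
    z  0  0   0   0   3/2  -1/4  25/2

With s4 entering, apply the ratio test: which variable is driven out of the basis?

Column s4 entries and ratios — s1: 0 ≤ 0, skip; s2: -3/8 ≤ 0, skip; p: -1/8 ≤ 0, skip; q: (15/4)/(5/8) = 6.
Smallest ratio is 6 in the row of q, so q leaves.

q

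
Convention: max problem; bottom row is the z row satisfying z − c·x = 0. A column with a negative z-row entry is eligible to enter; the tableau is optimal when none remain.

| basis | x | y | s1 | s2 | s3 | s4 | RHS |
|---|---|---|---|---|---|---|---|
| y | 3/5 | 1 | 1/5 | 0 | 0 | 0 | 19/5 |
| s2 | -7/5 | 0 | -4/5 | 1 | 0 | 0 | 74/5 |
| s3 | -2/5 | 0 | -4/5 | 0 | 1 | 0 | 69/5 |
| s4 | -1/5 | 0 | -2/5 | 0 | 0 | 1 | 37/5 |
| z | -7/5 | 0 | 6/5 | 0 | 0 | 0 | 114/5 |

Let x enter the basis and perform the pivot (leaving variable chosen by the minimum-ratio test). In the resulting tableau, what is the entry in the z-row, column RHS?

Ratio test on column x — row 1: (19/5)/(3/5) = 19/3; row 2: entry -7/5 ≤ 0; row 3: entry -2/5 ≤ 0; row 4: entry -1/5 ≤ 0. Minimum is 19/3 at row 1 (y leaves); pivot element 3/5.
Divide row 1 by 3/5; eliminate column x from the other rows.
z-row update in column RHS: 114/5 − (-7/5)·(19/3) = 95/3.

95/3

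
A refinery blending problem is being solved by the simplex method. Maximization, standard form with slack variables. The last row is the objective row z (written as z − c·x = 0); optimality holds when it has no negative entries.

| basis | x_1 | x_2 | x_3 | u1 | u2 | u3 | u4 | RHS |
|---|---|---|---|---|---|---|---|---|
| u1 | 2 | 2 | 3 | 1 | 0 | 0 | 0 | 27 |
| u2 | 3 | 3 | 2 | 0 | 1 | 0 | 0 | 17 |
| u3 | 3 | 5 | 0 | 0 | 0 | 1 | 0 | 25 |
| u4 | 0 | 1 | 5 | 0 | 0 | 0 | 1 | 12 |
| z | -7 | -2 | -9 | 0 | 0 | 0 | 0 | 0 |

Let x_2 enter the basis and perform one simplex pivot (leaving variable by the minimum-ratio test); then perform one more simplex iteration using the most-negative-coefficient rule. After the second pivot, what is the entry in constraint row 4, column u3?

Ratio test on column x_2 — row 1: 27/2 = 27/2; row 2: 17/3 = 17/3; row 3: 25/5 = 5; row 4: 12/1 = 12. Minimum is 5 at row 3 (u3 leaves); pivot element 5.
Divide row 3 by 5; eliminate column x_2 from the other rows.
Second iteration: most negative z-row entry is -9 in column x_3, so x_3 enters.
Ratio test on column x_3 — row 1: 17/3 = 17/3; row 2: 2/2 = 1; row 3: entry 0 ≤ 0; row 4: 7/5 = 7/5. Minimum is 1 at row 2 (u2 leaves); pivot element 2.
Divide row 2 by 2; eliminate column x_3 from the other rows.
After both pivots, the entry at constraint row 4, column u3 is 13/10.

13/10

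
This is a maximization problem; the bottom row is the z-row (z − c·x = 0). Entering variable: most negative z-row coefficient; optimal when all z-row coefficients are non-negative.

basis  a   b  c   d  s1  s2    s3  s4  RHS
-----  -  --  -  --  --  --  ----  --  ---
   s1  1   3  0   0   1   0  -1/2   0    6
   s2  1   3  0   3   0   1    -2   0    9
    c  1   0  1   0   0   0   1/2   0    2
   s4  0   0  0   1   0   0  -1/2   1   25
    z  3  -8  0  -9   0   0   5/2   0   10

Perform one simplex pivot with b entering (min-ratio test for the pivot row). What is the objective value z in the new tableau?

Ratio test on column b — row 1: 6/3 = 2; row 2: 9/3 = 3; row 3: entry 0 ≤ 0; row 4: entry 0 ≤ 0. Minimum is 2 at row 1 (s1 leaves); pivot element 3.
Pivot on row 1; the z-row RHS becomes 10 − (-8)·2 = 26.

26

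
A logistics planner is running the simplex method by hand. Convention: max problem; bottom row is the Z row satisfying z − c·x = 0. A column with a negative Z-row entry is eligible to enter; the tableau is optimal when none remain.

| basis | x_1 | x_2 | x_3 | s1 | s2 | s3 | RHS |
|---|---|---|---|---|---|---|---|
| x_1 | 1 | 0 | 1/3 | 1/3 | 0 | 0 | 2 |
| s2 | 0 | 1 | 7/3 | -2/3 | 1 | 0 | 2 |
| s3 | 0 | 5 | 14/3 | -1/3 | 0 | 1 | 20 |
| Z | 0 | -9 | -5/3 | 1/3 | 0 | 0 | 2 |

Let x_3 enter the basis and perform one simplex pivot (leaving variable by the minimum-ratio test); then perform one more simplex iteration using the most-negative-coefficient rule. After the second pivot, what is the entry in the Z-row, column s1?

-17/3

Ratio test on column x_3 — row 1: 2/(1/3) = 6; row 2: 2/(7/3) = 6/7; row 3: 20/(14/3) = 30/7. Minimum is 6/7 at row 2 (s2 leaves); pivot element 7/3.
Divide row 2 by 7/3; eliminate column x_3 from the other rows.
Second iteration: most negative Z-row entry is -58/7 in column x_2, so x_2 enters.
Ratio test on column x_2 — row 1: entry -1/7 ≤ 0; row 2: (6/7)/(3/7) = 2; row 3: 16/3 = 16/3. Minimum is 2 at row 2 (x_3 leaves); pivot element 3/7.
Divide row 2 by 3/7; eliminate column x_2 from the other rows.
After both pivots, the entry at the Z-row, column s1 is -17/3.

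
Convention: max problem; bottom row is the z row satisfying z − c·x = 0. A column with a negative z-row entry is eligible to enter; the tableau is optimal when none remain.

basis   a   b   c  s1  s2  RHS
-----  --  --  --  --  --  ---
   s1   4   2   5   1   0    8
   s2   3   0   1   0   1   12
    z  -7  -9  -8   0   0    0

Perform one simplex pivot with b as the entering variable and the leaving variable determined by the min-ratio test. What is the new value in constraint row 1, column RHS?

4

Ratio test on column b — row 1: 8/2 = 4; row 2: entry 0 ≤ 0. Minimum is 4 at row 1 (s1 leaves); pivot element 2.
Divide row 1 by 2; eliminate column b from the other rows.
In the new row 1, the RHS entry is the old entry divided by the pivot: 8/2 = 4.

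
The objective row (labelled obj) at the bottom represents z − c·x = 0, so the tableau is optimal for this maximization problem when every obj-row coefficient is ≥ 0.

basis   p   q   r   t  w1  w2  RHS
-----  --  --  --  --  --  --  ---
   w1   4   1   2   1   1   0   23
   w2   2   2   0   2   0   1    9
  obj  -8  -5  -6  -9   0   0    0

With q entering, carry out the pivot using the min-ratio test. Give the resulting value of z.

45/2

Ratio test on column q — row 1: 23/1 = 23; row 2: 9/2 = 9/2. Minimum is 9/2 at row 2 (w2 leaves); pivot element 2.
Pivot on row 2; the obj-row RHS becomes 0 − (-5)·(9/2) = 45/2.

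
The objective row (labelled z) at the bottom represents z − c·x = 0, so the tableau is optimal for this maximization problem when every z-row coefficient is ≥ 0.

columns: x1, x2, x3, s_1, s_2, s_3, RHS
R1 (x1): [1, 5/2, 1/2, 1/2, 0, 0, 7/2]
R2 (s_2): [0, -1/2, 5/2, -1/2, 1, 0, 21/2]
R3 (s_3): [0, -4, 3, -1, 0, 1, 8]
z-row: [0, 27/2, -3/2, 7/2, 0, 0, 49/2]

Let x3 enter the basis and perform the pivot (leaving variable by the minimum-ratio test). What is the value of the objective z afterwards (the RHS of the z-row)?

Ratio test on column x3 — row 1: (7/2)/(1/2) = 7; row 2: (21/2)/(5/2) = 21/5; row 3: 8/3 = 8/3. Minimum is 8/3 at row 3 (s_3 leaves); pivot element 3.
Pivot on row 3; the z-row RHS becomes 49/2 − (-3/2)·(8/3) = 57/2.

57/2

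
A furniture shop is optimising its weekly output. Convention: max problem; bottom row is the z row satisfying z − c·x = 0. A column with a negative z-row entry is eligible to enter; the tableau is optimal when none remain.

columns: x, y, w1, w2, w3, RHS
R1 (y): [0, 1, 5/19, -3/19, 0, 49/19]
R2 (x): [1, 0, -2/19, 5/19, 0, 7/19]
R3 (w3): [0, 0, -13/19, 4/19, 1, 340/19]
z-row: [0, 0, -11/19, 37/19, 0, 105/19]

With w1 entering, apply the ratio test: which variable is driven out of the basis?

Column w1 entries and ratios — y: (49/19)/(5/19) = 49/5; x: -2/19 ≤ 0, skip; w3: -13/19 ≤ 0, skip.
Smallest ratio is 49/5 in the row of y, so y leaves.

y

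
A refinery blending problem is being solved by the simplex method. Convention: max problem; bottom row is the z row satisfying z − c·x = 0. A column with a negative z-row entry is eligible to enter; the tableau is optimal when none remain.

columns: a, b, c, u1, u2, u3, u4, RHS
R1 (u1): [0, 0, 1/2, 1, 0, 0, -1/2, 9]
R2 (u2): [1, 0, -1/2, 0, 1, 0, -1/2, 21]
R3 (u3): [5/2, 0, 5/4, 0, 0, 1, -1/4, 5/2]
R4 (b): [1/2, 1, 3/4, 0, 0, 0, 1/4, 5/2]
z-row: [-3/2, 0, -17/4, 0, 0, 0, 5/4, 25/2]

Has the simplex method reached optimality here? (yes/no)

The z-row has a negative entry -17/4 in column c, so it is not optimal.

no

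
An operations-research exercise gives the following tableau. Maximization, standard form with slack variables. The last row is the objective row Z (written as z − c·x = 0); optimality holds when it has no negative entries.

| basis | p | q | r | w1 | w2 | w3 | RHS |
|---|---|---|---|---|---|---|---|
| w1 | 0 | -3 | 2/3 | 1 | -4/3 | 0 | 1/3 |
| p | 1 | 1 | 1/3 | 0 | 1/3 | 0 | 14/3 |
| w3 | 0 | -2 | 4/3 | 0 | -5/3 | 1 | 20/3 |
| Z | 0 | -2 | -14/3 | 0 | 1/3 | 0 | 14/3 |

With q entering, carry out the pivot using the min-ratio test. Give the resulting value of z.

14

Ratio test on column q — row 1: entry -3 ≤ 0; row 2: (14/3)/1 = 14/3; row 3: entry -2 ≤ 0. Minimum is 14/3 at row 2 (p leaves); pivot element 1.
Pivot on row 2; the Z-row RHS becomes 14/3 − (-2)·(14/3) = 14.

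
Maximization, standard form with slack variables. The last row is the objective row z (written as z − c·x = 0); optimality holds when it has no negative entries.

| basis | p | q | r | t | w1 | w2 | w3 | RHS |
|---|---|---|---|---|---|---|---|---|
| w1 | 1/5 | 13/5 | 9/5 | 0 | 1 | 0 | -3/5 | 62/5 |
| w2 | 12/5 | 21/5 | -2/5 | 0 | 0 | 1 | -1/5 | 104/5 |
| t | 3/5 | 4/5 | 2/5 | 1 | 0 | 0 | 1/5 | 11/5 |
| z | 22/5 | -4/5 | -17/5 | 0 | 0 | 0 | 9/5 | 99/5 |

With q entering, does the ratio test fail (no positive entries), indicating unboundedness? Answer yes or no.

Column q has positive entries in row(s) 1, 2, 3, so the ratio test bounds it — not unbounded.

no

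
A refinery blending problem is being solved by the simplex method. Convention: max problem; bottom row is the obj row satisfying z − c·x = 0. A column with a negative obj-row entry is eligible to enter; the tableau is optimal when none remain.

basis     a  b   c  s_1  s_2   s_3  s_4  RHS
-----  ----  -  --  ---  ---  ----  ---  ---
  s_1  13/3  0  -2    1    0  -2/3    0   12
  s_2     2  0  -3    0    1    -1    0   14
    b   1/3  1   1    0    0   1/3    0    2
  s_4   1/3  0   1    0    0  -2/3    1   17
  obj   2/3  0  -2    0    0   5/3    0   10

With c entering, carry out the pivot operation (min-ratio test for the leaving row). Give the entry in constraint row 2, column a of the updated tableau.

3

Ratio test on column c — row 1: entry -2 ≤ 0; row 2: entry -3 ≤ 0; row 3: 2/1 = 2; row 4: 17/1 = 17. Minimum is 2 at row 3 (b leaves); pivot element 1.
Divide row 3 by 1; eliminate column c from the other rows.
Row 2 update in column a: 2 − (-3)·(1/3) = 3.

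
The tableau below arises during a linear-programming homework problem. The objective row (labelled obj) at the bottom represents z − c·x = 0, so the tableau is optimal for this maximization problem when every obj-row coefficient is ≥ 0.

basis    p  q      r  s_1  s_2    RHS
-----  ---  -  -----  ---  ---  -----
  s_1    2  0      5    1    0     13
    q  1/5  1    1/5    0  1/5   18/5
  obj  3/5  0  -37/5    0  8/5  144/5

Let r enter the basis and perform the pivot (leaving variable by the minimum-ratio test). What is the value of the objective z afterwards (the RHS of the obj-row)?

Ratio test on column r — row 1: 13/5 = 13/5; row 2: (18/5)/(1/5) = 18. Minimum is 13/5 at row 1 (s_1 leaves); pivot element 5.
Pivot on row 1; the obj-row RHS becomes 144/5 − (-37/5)·(13/5) = 1201/25.

1201/25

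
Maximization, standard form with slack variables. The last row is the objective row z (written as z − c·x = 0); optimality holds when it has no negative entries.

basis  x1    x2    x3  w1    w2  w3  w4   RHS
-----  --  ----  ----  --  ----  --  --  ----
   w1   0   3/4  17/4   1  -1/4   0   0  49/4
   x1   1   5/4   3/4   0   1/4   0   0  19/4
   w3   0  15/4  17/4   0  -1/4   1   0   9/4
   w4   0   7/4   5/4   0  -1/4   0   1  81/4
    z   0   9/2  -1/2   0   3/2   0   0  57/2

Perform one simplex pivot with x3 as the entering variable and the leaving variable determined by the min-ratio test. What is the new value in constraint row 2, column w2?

Ratio test on column x3 — row 1: (49/4)/(17/4) = 49/17; row 2: (19/4)/(3/4) = 19/3; row 3: (9/4)/(17/4) = 9/17; row 4: (81/4)/(5/4) = 81/5. Minimum is 9/17 at row 3 (w3 leaves); pivot element 17/4.
Divide row 3 by 17/4; eliminate column x3 from the other rows.
Row 2 update in column w2: 1/4 − (3/4)·(-1/17) = 5/17.

5/17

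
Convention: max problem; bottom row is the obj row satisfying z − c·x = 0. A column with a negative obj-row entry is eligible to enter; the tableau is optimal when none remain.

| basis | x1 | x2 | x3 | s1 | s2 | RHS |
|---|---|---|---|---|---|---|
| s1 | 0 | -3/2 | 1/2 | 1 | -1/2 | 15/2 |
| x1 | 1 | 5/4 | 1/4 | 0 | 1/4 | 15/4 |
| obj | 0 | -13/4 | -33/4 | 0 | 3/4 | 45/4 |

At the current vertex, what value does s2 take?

0

s2 is not in the basis, so in the current basic feasible solution s2 = 0.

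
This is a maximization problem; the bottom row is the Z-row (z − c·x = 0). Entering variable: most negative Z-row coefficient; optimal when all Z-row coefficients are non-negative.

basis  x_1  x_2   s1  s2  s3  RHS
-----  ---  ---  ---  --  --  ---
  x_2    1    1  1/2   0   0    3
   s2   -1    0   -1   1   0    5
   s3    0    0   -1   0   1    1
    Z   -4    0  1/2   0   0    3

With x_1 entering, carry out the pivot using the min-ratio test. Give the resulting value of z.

15

Ratio test on column x_1 — row 1: 3/1 = 3; row 2: entry -1 ≤ 0; row 3: entry 0 ≤ 0. Minimum is 3 at row 1 (x_2 leaves); pivot element 1.
Pivot on row 1; the Z-row RHS becomes 3 − (-4)·3 = 15.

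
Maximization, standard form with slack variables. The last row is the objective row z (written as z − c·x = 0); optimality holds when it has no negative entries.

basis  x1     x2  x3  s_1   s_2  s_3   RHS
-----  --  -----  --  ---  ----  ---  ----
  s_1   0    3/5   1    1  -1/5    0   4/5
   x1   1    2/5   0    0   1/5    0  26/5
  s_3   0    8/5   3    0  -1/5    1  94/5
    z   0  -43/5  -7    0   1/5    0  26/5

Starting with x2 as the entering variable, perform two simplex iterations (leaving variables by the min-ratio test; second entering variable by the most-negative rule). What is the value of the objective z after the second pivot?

54

Ratio test on column x2 — row 1: (4/5)/(3/5) = 4/3; row 2: (26/5)/(2/5) = 13; row 3: (94/5)/(8/5) = 47/4. Minimum is 4/3 at row 1 (s_1 leaves); pivot element 3/5.
Pivot on row 1; the z-row RHS becomes 26/5 − (-43/5)·(4/3) = 50/3.
Next entering variable (most negative z-row entry -8/3): s_2.
Ratio test on column s_2 — row 1: entry -1/3 ≤ 0; row 2: (14/3)/(1/3) = 14; row 3: (50/3)/(1/3) = 50. Minimum is 14 at row 2 (x1 leaves); pivot element 1/3.
After the second pivot the z-row RHS is 50/3 − (-8/3)·14 = 54.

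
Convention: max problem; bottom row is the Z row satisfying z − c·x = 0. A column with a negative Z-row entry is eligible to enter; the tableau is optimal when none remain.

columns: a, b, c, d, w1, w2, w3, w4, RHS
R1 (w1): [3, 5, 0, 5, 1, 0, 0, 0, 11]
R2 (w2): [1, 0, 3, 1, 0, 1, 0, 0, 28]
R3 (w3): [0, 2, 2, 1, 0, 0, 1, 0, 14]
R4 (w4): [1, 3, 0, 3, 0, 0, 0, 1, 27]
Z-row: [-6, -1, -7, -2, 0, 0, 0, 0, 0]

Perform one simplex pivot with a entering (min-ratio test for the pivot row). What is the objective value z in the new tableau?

22

Ratio test on column a — row 1: 11/3 = 11/3; row 2: 28/1 = 28; row 3: entry 0 ≤ 0; row 4: 27/1 = 27. Minimum is 11/3 at row 1 (w1 leaves); pivot element 3.
Pivot on row 1; the Z-row RHS becomes 0 − (-6)·(11/3) = 22.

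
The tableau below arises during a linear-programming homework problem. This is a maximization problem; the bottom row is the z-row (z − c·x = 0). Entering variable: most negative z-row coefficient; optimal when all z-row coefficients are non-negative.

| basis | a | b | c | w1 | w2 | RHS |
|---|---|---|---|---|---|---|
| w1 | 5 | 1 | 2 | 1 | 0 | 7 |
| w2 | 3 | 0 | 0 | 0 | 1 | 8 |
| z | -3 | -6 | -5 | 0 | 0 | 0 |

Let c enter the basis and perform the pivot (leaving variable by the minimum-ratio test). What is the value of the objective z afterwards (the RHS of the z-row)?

Ratio test on column c — row 1: 7/2 = 7/2; row 2: entry 0 ≤ 0. Minimum is 7/2 at row 1 (w1 leaves); pivot element 2.
Pivot on row 1; the z-row RHS becomes 0 − (-5)·(7/2) = 35/2.

35/2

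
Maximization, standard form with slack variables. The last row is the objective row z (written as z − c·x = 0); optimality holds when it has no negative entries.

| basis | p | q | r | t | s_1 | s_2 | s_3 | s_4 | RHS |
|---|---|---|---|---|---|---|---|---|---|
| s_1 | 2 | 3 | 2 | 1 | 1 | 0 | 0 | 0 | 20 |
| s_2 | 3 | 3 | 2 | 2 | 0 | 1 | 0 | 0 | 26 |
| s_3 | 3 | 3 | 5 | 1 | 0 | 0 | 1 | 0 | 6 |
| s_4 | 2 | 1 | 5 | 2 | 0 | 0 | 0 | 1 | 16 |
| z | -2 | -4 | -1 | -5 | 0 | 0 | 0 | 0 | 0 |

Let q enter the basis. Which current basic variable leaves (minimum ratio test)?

s_3

Column q entries and ratios — s_1: 20/3 = 20/3; s_2: 26/3 = 26/3; s_3: 6/3 = 2; s_4: 16/1 = 16.
Smallest ratio is 2 in the row of s_3, so s_3 leaves.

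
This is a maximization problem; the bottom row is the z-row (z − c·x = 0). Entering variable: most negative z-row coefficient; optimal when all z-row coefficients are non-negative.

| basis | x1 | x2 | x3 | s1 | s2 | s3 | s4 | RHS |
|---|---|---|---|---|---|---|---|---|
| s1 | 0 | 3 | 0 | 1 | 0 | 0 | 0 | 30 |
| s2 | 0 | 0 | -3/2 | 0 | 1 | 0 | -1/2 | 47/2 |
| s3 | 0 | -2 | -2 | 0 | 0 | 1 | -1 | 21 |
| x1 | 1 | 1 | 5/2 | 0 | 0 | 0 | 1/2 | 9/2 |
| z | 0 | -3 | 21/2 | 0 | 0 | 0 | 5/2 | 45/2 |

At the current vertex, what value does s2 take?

47/2

s2 is basic (row 2); its value is the RHS of that row, 47/2.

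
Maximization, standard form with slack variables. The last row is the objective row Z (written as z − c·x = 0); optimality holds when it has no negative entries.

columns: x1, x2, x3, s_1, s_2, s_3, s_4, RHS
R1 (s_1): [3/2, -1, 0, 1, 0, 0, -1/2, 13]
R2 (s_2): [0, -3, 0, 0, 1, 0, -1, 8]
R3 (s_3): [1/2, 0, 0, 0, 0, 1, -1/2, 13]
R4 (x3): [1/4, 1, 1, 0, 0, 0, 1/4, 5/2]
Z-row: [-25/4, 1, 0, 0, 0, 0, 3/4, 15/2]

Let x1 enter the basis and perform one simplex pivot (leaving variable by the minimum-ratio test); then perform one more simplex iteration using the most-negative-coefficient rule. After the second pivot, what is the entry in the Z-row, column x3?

Ratio test on column x1 — row 1: 13/(3/2) = 26/3; row 2: entry 0 ≤ 0; row 3: 13/(1/2) = 26; row 4: (5/2)/(1/4) = 10. Minimum is 26/3 at row 1 (s_1 leaves); pivot element 3/2.
Divide row 1 by 3/2; eliminate column x1 from the other rows.
Second iteration: most negative Z-row entry is -19/6 in column x2, so x2 enters.
Ratio test on column x2 — row 1: entry -2/3 ≤ 0; row 2: entry -3 ≤ 0; row 3: (26/3)/(1/3) = 26; row 4: (1/3)/(7/6) = 2/7. Minimum is 2/7 at row 4 (x3 leaves); pivot element 7/6.
Divide row 4 by 7/6; eliminate column x2 from the other rows.
After both pivots, the entry at the Z-row, column x3 is 19/7.

19/7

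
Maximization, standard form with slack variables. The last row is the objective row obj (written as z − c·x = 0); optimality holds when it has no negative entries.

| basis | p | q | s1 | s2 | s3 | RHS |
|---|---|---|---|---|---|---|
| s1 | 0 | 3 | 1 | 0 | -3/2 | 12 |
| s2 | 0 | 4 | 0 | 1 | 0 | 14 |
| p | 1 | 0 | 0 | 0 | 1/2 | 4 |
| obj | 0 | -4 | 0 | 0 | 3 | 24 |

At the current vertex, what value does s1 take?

12

s1 is basic (row 1); its value is the RHS of that row, 12.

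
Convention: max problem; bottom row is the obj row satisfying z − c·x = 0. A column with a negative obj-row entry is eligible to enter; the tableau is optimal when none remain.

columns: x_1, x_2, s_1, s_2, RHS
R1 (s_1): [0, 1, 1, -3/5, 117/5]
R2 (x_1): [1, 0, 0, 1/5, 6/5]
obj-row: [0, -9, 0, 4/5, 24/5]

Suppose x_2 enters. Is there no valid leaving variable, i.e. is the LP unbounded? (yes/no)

Column x_2 has positive entries in row(s) 1, so the ratio test bounds it — not unbounded.

no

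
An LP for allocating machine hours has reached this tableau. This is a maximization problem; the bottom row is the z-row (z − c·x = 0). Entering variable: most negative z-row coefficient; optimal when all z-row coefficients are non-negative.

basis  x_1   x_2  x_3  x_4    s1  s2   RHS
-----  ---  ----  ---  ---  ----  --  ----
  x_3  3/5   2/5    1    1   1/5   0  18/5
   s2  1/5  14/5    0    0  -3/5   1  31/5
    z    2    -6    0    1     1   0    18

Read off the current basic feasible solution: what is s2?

s2 is basic (row 2); its value is the RHS of that row, 31/5.

31/5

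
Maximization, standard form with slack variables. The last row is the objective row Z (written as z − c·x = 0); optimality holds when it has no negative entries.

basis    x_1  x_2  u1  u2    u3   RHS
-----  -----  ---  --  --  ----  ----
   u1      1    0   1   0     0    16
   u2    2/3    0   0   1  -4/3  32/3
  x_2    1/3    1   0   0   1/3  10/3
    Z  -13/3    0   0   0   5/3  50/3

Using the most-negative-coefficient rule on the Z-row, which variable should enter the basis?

Negative Z-row entries: x_1: -13/3.
The most negative is -13/3 in column x_1, so x_1 enters.

x_1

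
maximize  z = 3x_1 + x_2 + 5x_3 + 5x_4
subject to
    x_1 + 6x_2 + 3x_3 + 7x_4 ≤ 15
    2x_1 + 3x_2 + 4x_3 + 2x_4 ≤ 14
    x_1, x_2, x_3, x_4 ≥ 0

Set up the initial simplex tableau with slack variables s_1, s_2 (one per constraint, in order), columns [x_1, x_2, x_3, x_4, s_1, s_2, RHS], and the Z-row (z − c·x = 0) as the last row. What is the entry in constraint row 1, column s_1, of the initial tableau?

1

Slack s_1 belongs to constraint 1; its column is the unit vector e_1, so the entry in row 1 is 1.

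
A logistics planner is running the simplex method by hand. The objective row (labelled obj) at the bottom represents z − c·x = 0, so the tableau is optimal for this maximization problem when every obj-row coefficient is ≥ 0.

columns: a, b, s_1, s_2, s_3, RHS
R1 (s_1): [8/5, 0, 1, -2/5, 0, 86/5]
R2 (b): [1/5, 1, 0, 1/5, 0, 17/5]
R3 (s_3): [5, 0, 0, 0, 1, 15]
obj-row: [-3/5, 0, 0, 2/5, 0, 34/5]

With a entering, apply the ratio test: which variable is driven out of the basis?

Column a entries and ratios — s_1: (86/5)/(8/5) = 43/4; b: (17/5)/(1/5) = 17; s_3: 15/5 = 3.
Smallest ratio is 3 in the row of s_3, so s_3 leaves.

s_3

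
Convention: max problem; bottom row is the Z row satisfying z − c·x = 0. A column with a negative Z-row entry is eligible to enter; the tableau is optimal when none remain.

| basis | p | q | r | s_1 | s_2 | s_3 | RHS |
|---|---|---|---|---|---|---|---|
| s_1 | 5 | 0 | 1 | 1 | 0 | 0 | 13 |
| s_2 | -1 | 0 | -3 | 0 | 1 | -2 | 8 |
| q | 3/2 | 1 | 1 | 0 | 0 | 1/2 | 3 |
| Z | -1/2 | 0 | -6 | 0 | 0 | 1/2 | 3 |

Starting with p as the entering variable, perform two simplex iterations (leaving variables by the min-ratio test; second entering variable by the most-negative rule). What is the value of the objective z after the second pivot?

Ratio test on column p — row 1: 13/5 = 13/5; row 2: entry -1 ≤ 0; row 3: 3/(3/2) = 2. Minimum is 2 at row 3 (q leaves); pivot element 3/2.
Pivot on row 3; the Z-row RHS becomes 3 − (-1/2)·2 = 4.
Next entering variable (most negative Z-row entry -17/3): r.
Ratio test on column r — row 1: entry -7/3 ≤ 0; row 2: entry -7/3 ≤ 0; row 3: 2/(2/3) = 3. Minimum is 3 at row 3 (p leaves); pivot element 2/3.
After the second pivot the Z-row RHS is 4 − (-17/3)·3 = 21.

21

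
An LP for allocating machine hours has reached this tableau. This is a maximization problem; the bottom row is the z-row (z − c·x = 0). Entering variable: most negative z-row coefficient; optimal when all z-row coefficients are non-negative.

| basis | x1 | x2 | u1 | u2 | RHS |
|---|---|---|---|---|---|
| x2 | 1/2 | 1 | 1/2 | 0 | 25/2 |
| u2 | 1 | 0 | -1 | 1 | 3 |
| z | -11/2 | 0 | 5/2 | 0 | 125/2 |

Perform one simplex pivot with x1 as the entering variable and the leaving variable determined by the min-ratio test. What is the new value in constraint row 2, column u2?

1

Ratio test on column x1 — row 1: (25/2)/(1/2) = 25; row 2: 3/1 = 3. Minimum is 3 at row 2 (u2 leaves); pivot element 1.
Divide row 2 by 1; eliminate column x1 from the other rows.
In the new row 2, the u2 entry is the old entry divided by the pivot: 1/1 = 1.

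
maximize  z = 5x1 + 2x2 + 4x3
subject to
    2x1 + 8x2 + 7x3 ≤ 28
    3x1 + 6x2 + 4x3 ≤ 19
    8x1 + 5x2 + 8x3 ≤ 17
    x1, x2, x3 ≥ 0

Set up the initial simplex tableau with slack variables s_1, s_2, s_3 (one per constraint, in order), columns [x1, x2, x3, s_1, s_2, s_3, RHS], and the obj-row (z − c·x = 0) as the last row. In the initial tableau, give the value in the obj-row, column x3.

-4

The obj-row carries the negated objective coefficients: the x3 entry is -4.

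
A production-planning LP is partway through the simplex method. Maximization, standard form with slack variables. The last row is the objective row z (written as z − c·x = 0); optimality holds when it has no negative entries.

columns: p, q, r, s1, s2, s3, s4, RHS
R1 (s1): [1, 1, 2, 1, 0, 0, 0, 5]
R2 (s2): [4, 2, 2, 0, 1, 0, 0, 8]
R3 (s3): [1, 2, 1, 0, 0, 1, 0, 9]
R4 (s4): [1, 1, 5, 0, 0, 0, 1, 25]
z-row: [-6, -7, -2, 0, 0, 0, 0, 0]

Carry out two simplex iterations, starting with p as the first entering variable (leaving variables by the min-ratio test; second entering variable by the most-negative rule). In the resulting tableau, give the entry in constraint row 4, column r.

4

Ratio test on column p — row 1: 5/1 = 5; row 2: 8/4 = 2; row 3: 9/1 = 9; row 4: 25/1 = 25. Minimum is 2 at row 2 (s2 leaves); pivot element 4.
Divide row 2 by 4; eliminate column p from the other rows.
Second iteration: most negative z-row entry is -4 in column q, so q enters.
Ratio test on column q — row 1: 3/(1/2) = 6; row 2: 2/(1/2) = 4; row 3: 7/(3/2) = 14/3; row 4: 23/(1/2) = 46. Minimum is 4 at row 2 (p leaves); pivot element 1/2.
Divide row 2 by 1/2; eliminate column q from the other rows.
After both pivots, the entry at constraint row 4, column r is 4.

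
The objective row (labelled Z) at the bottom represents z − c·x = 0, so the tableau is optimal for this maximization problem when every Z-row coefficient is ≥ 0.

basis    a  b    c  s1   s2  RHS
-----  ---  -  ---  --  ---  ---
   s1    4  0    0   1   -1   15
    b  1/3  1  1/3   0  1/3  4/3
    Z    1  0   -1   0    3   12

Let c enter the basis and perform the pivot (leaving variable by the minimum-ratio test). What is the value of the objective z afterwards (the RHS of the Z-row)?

16

Ratio test on column c — row 1: entry 0 ≤ 0; row 2: (4/3)/(1/3) = 4. Minimum is 4 at row 2 (b leaves); pivot element 1/3.
Pivot on row 2; the Z-row RHS becomes 12 − (-1)·4 = 16.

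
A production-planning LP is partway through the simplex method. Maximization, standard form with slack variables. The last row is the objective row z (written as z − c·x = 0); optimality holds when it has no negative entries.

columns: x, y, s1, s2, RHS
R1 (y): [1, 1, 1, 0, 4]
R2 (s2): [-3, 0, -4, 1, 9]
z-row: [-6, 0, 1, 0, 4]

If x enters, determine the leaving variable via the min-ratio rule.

Column x entries and ratios — y: 4/1 = 4; s2: -3 ≤ 0, skip.
Smallest ratio is 4 in the row of y, so y leaves.

y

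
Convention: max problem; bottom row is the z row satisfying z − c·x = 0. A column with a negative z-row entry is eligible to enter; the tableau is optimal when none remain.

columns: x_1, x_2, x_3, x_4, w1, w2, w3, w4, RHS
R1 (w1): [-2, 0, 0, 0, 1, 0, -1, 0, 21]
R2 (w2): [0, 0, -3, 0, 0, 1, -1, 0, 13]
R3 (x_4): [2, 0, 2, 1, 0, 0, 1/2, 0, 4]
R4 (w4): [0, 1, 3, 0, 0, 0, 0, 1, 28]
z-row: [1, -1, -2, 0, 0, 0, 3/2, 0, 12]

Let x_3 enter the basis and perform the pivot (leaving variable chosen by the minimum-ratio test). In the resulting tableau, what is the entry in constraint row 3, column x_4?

Ratio test on column x_3 — row 1: entry 0 ≤ 0; row 2: entry -3 ≤ 0; row 3: 4/2 = 2; row 4: 28/3 = 28/3. Minimum is 2 at row 3 (x_4 leaves); pivot element 2.
Divide row 3 by 2; eliminate column x_3 from the other rows.
In the new row 3, the x_4 entry is the old entry divided by the pivot: 1/2 = 1/2.

1/2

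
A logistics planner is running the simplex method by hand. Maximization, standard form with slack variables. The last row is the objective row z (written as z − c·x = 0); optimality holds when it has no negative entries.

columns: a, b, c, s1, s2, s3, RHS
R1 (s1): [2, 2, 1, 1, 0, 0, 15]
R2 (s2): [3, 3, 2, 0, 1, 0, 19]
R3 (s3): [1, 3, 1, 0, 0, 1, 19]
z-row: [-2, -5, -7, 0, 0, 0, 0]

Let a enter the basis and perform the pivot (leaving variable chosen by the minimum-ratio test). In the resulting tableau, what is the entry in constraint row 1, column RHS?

Ratio test on column a — row 1: 15/2 = 15/2; row 2: 19/3 = 19/3; row 3: 19/1 = 19. Minimum is 19/3 at row 2 (s2 leaves); pivot element 3.
Divide row 2 by 3; eliminate column a from the other rows.
Row 1 update in column RHS: 15 − 2·(19/3) = 7/3.

7/3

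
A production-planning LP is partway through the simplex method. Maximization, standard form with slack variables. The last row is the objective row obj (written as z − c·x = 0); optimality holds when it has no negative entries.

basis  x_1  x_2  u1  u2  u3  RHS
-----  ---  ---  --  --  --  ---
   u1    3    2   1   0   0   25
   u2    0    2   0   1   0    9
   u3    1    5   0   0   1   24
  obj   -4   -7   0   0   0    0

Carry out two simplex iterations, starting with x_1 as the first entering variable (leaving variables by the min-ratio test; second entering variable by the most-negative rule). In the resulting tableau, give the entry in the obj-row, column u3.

Ratio test on column x_1 — row 1: 25/3 = 25/3; row 2: entry 0 ≤ 0; row 3: 24/1 = 24. Minimum is 25/3 at row 1 (u1 leaves); pivot element 3.
Divide row 1 by 3; eliminate column x_1 from the other rows.
Second iteration: most negative obj-row entry is -13/3 in column x_2, so x_2 enters.
Ratio test on column x_2 — row 1: (25/3)/(2/3) = 25/2; row 2: 9/2 = 9/2; row 3: (47/3)/(13/3) = 47/13. Minimum is 47/13 at row 3 (u3 leaves); pivot element 13/3.
Divide row 3 by 13/3; eliminate column x_2 from the other rows.
After both pivots, the entry at the obj-row, column u3 is 1.

1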